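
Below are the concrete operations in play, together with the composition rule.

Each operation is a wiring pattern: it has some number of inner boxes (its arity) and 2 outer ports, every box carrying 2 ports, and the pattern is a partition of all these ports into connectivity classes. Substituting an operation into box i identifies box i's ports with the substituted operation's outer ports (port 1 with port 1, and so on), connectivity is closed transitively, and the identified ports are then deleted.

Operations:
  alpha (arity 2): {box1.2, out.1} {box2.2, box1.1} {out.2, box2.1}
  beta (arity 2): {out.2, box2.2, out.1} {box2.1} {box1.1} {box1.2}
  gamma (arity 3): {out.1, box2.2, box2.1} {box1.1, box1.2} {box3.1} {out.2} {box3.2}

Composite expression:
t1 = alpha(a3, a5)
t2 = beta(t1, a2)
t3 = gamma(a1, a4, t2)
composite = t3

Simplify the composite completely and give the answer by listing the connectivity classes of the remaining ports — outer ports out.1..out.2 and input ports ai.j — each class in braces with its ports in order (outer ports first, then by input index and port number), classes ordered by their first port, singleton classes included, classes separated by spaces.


{out.1, a4.1, a4.2} {out.2} {a1.1, a1.2} {a2.1} {a2.2} {a3.1, a5.2} {a3.2} {a5.1}

Connectivity passes through glued gamma-boundaries; trace each wire chain.
composing alpha on (a3, a5), with out.j its own outer ports: {out.1, a3.2} {out.2, a5.1} {a3.1, a5.2}
composing beta on (a3, a5, a2), with out.j its own outer ports: {out.1, out.2, a2.2} {a2.1} {a3.1, a5.2} {a3.2} {a5.1}
composing gamma on (a1, a4, a3, a5, a2), with out.j its own outer ports: {out.1, a4.1, a4.2} {out.2} {a1.1, a1.2} {a2.1} {a2.2} {a3.1, a5.2} {a3.2} {a5.1}


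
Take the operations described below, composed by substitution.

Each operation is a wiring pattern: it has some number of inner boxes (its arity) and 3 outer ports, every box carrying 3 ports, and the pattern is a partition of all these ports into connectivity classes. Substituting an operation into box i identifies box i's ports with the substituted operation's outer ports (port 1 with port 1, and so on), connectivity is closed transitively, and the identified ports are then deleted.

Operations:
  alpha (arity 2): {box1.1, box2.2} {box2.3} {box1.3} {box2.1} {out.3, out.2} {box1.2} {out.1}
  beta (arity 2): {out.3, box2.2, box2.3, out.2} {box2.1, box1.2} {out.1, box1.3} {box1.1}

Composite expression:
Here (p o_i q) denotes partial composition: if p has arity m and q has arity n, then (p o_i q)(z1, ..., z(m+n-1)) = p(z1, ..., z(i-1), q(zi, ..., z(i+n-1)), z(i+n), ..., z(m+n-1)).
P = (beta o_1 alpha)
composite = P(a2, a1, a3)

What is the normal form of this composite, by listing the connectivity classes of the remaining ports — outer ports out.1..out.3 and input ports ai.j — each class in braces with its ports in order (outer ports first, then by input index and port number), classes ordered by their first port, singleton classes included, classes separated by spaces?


{out.1, a3.1} {out.2, out.3, a3.2, a3.3} {a1.1} {a1.2, a2.1} {a1.3} {a2.2} {a2.3}

Two ports join when wires chain via beta-identified ports.
through alpha, on inputs (a2, a1): {out.1} {out.2, out.3} {a1.1} {a1.2, a2.1} {a1.3} {a2.2} {a2.3} (out.j = stage outer ports)
through beta, on inputs (a2, a1, a3): {out.1, a3.1} {out.2, out.3, a3.2, a3.3} {a1.1} {a1.2, a2.1} {a1.3} {a2.2} {a2.3} (out.j = stage outer ports)


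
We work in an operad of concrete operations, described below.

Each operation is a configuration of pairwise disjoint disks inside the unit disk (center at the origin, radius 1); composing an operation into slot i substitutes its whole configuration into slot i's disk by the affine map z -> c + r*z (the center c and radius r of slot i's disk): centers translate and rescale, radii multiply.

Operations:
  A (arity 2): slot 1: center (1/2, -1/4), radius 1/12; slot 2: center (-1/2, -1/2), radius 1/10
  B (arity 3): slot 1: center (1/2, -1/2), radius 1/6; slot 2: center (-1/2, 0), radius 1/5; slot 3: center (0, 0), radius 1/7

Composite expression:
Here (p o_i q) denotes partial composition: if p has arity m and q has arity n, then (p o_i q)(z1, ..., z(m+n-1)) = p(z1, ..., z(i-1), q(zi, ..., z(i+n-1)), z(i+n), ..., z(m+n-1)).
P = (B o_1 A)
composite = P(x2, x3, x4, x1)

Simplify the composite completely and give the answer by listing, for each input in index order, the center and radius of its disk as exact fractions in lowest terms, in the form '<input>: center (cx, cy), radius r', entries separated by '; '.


x1: center (0, 0), radius 1/7; x2: center (7/12, -13/24), radius 1/72; x3: center (5/12, -7/12), radius 1/60; x4: center (-1/2, 0), radius 1/5

Below B, radii multiply path by path; the x-disk centers shift.
tracing x2 down its 2-map path: center (7/12, -13/24), radius 1/72
tracing x3 down its 2-map path: center (5/12, -7/12), radius 1/60
tracing x4 down its 1-map path: center (-1/2, 0), radius 1/5
tracing x1 down its 1-map path: center (0, 0), radius 1/7


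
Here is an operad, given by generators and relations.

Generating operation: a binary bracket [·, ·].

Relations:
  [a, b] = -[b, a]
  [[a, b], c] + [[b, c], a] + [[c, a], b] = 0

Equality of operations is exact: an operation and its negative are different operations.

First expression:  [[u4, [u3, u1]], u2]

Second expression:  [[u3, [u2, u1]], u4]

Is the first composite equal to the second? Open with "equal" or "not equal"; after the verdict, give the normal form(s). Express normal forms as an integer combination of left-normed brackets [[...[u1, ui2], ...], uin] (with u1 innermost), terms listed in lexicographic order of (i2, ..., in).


not equal: they reduce to [[[u1, u3], u4], u2] and [[[u1, u2], u3], u4]

Normal form of the first expression: [[[u1, u3], u4], u2]
Normal form of the second expression: [[[u1, u2], u3], u4]
They disagree, so not equal.


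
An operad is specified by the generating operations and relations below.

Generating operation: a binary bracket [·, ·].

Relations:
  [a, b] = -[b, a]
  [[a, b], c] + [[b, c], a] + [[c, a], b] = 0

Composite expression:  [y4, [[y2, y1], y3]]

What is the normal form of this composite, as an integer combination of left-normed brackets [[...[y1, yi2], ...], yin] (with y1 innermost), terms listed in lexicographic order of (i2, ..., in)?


Expand each bracket as ab - ba; the y1-initial words give the coefficients.
Composite bracket: [y4, [[y2, y1], y3]]
Expanding via [a, b] = ab - ba: 8 signed words (2^3 = 8).
Keep just the words that open with y1:
  the word y1y2y3y4 carries sign +1 and contributes +[[[y1, y2], y3], y4]

[[[y1, y2], y3], y4]


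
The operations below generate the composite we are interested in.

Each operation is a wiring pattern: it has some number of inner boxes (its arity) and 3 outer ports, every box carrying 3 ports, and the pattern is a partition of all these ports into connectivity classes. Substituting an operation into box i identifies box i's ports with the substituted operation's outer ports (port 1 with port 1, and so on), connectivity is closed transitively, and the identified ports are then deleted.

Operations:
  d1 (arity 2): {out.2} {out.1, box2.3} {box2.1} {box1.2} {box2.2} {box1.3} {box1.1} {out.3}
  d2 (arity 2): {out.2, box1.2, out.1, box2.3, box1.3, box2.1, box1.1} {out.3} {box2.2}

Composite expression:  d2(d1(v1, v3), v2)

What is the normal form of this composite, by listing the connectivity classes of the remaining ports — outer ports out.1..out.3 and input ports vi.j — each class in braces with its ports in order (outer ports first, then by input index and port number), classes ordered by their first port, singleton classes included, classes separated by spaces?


{out.1, out.2, v2.1, v2.3, v3.3} {out.3} {v1.1} {v1.2} {v1.3} {v2.2} {v3.1} {v3.2}

Treat the ports identified at d2 as solder joints: merge, then drop.
d1 over (v1, v3) gives {out.1, v3.3} {out.2} {out.3} {v1.1} {v1.2} {v1.3} {v3.1} {v3.2}, out.j being that stage's outer ports
d2 over (v1, v3, v2) gives {out.1, out.2, v2.1, v2.3, v3.3} {out.3} {v1.1} {v1.2} {v1.3} {v2.2} {v3.1} {v3.2}, out.j being that stage's outer ports


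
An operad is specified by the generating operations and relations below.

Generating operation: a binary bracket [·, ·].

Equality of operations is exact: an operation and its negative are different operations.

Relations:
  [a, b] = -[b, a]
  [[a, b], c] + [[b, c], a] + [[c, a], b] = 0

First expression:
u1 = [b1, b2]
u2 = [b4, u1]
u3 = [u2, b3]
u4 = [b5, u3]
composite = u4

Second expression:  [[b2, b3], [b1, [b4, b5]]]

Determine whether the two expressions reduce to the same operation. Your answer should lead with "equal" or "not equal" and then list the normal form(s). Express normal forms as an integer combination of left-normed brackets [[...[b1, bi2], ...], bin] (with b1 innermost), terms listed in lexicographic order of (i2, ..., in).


The first composite normalizes to [[[[b1, b2], b4], b3], b5]
The second composite normalizes to -[[[[b1, b4], b5], b2], b3] + [[[[b1, b4], b5], b3], b2] + [[[[b1, b5], b4], b2], b3] - [[[[b1, b5], b4], b3], b2]
Distinct normal forms: not equal.

not equal: they reduce to [[[[b1, b2], b4], b3], b5] and -[[[[b1, b4], b5], b2], b3] + [[[[b1, b4], b5], b3], b2] + [[[[b1, b5], b4], b2], b3] - [[[[b1, b5], b4], b3], b2]


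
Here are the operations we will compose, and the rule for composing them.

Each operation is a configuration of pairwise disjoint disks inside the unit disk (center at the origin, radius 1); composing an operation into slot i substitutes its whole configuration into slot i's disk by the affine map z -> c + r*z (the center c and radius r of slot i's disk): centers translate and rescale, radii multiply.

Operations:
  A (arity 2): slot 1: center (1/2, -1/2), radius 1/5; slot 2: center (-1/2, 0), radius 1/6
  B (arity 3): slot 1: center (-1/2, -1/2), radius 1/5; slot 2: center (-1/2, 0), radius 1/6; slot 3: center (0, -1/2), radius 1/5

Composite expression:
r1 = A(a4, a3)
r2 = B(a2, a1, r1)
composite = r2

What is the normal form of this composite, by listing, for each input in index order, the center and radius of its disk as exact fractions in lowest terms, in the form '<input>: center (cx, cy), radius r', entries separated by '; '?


a1: center (-1/2, 0), radius 1/6; a2: center (-1/2, -1/2), radius 1/5; a3: center (-1/10, -1/2), radius 1/30; a4: center (1/10, -3/5), radius 1/25

Each a-disk chains the slot maps above it in B; radii multiply.
tracing a2 down its 1-map path: center (-1/2, -1/2), radius 1/5
tracing a1 down its 1-map path: center (-1/2, 0), radius 1/6
tracing a4 down its 2-map path: center (1/10, -3/5), radius 1/25
tracing a3 down its 2-map path: center (-1/10, -1/2), radius 1/30


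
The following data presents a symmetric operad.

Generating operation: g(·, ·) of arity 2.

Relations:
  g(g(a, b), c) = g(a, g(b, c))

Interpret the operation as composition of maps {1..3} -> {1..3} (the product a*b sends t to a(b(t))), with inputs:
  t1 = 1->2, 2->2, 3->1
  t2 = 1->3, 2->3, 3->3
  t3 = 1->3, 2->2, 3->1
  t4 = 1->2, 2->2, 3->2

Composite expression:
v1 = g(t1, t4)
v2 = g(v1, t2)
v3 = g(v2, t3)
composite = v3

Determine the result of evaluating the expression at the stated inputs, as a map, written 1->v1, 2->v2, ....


1->2, 2->2, 3->2

g(t1, t4) = 1->2, 2->2, 3->2
g(g(t1, t4), t2) = 1->2, 2->2, 3->2
g(g(g(t1, t4), t2), t3) = 1->2, 2->2, 3->2


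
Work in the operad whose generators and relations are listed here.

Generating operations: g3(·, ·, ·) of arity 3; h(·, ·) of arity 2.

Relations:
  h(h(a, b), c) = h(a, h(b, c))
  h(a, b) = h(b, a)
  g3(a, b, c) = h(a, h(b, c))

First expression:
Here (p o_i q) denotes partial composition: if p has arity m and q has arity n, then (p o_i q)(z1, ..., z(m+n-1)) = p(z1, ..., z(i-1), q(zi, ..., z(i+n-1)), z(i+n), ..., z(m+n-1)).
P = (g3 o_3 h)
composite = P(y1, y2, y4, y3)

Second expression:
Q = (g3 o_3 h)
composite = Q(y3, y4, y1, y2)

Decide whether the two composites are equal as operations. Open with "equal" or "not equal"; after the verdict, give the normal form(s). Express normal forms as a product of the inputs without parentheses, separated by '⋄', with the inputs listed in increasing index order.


In normal form, the first expression is y1 ⋄ y2 ⋄ y3 ⋄ y4
In normal form, the second expression is y1 ⋄ y2 ⋄ y3 ⋄ y4
The normal forms match — equal.

equal; the common form is y1 ⋄ y2 ⋄ y3 ⋄ y4


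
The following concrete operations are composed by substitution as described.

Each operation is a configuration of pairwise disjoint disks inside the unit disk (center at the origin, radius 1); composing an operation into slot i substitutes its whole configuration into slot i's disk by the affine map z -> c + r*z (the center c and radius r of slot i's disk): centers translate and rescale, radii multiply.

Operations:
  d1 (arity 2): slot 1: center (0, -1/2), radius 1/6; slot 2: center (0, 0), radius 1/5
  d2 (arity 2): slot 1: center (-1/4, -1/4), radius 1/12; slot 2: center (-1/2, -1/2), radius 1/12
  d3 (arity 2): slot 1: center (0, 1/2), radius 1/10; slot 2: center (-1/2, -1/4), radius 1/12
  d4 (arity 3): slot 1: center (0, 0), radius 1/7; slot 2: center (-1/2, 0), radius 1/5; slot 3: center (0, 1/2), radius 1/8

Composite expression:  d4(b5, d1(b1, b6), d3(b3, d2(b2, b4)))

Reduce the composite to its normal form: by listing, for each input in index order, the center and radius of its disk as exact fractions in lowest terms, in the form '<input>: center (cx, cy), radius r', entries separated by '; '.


b1: center (-1/2, -1/10), radius 1/30; b2: center (-25/384, 179/384), radius 1/1152; b3: center (0, 9/16), radius 1/80; b4: center (-13/192, 89/192), radius 1/1152; b5: center (0, 0), radius 1/7; b6: center (-1/2, 0), radius 1/25

Affine substitution under d4: radii multiply and b-centers shift.
b5: after 1 affine step, its disk has center (0, 0), radius 1/7
b1: after 2 affine steps, its disk has center (-1/2, -1/10), radius 1/30
b6: after 2 affine steps, its disk has center (-1/2, 0), radius 1/25
b3: after 2 affine steps, its disk has center (0, 9/16), radius 1/80
b2: after 3 affine steps, its disk has center (-25/384, 179/384), radius 1/1152
b4: after 3 affine steps, its disk has center (-13/192, 89/192), radius 1/1152


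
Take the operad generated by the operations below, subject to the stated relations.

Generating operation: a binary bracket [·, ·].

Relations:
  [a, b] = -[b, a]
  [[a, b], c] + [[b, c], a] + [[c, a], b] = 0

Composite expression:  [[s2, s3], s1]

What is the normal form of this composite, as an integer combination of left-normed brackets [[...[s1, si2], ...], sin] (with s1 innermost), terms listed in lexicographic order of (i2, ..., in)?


In the tensor algebra, words opening s1 carry the s1-anchored form.
Composite bracket: [[s2, s3], s1]
Expanding via [a, b] = ab - ba: 4 signed words (2^2 = 4).
Only words starting with s1 matter:
  sign of s1s2s3 is -1, so it contributes -[[s1, s2], s3]
  sign of s1s3s2 is +1, so it contributes +[[s1, s3], s2]

-[[s1, s2], s3] + [[s1, s3], s2]


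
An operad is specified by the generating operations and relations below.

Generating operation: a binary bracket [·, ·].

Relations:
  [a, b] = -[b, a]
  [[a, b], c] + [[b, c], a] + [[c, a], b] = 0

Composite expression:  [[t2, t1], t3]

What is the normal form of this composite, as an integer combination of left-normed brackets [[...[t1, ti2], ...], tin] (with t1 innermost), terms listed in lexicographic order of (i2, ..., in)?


-[[t1, t2], t3]

A multilinear Lie element is pinned by t1-initial words (t1 innermost).
Composite bracket: [[t2, t1], t3]
Each bracket splits as ab - ba, giving 4 signed words (2^2 = 4).
Keep just the words that open with t1:
  t1t2t3 (sign -1) contributes -[[t1, t2], t3]


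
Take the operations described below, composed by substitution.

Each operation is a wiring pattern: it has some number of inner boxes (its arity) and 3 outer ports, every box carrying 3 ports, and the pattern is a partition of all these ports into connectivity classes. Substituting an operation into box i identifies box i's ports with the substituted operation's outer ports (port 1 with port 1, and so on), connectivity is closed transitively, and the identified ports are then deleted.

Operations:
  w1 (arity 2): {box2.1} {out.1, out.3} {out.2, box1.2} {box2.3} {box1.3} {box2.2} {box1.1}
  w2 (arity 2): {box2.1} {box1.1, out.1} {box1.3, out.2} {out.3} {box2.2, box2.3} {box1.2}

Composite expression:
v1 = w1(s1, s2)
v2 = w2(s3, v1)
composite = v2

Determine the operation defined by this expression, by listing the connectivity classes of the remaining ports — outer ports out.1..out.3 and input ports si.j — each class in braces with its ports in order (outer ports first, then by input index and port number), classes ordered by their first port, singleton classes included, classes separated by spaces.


{out.1, s3.1} {out.2, s3.3} {out.3} {s1.1} {s1.2} {s1.3} {s2.1} {s2.2} {s2.3} {s3.2}

Substituting into w2 glues patterns; closure does the rest.
the subtree at w1 composes to {out.1, out.3} {out.2, s1.2} {s1.1} {s1.3} {s2.1} {s2.2} {s2.3} on (s1, s2); out.j = own outer ports
the subtree at w2 composes to {out.1, s3.1} {out.2, s3.3} {out.3} {s1.1} {s1.2} {s1.3} {s2.1} {s2.2} {s2.3} {s3.2} on (s3, s1, s2); out.j = own outer ports


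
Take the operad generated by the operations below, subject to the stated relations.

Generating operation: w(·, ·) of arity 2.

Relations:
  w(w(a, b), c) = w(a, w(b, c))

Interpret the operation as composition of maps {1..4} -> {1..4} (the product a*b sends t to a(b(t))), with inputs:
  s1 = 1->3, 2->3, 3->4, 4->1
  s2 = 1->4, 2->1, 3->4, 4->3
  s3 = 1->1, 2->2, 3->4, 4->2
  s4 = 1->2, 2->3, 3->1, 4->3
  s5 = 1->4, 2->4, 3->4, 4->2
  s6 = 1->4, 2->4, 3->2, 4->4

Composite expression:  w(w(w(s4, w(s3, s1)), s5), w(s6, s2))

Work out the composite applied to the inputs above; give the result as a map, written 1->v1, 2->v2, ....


1->3, 2->3, 3->3, 4->2

w(s3, s1) = 1->4, 2->4, 3->2, 4->1
w(s4, w(s3, s1)) = 1->3, 2->3, 3->3, 4->2
w(w(s4, w(s3, s1)), s5) = 1->2, 2->2, 3->2, 4->3
w(s6, s2) = 1->4, 2->4, 3->4, 4->2
w(w(w(s4, w(s3, s1)), s5), w(s6, s2)) = 1->3, 2->3, 3->3, 4->2


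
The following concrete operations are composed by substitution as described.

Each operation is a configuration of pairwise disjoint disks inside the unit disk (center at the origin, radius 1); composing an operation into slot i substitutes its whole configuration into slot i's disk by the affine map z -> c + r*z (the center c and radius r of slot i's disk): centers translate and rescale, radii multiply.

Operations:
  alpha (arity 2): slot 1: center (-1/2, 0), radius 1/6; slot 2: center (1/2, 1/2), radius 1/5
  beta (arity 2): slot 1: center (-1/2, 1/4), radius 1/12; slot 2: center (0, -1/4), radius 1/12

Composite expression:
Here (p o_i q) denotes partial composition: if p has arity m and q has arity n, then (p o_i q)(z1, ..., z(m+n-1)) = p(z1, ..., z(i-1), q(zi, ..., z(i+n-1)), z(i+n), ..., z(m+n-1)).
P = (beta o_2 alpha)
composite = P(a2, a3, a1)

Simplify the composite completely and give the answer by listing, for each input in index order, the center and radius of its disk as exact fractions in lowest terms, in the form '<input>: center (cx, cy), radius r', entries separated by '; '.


a1: center (1/24, -5/24), radius 1/60; a2: center (-1/2, 1/4), radius 1/12; a3: center (-1/24, -1/4), radius 1/72

Below beta, radii multiply path by path; the a-disk centers shift.
input a2: applying the 1 nested substitution gives center (-1/2, 1/4), radius 1/12
input a3: applying the 2 nested substitutions gives center (-1/24, -1/4), radius 1/72
input a1: applying the 2 nested substitutions gives center (1/24, -5/24), radius 1/60


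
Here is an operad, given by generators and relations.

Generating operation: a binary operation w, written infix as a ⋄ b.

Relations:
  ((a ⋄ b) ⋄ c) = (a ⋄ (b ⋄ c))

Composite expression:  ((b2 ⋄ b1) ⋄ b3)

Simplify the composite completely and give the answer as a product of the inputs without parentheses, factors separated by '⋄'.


b2 ⋄ b1 ⋄ b3


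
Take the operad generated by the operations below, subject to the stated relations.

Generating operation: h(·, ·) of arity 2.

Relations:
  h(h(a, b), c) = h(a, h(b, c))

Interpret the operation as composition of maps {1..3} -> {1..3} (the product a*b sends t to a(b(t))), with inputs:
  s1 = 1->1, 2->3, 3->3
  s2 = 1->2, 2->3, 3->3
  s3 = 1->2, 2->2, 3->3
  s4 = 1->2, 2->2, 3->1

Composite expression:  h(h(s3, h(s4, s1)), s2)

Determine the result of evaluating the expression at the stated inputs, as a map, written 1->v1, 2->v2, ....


h(s4, s1) = 1->2, 2->1, 3->1
h(s3, h(s4, s1)) = 1->2, 2->2, 3->2
h(h(s3, h(s4, s1)), s2) = 1->2, 2->2, 3->2

1->2, 2->2, 3->2


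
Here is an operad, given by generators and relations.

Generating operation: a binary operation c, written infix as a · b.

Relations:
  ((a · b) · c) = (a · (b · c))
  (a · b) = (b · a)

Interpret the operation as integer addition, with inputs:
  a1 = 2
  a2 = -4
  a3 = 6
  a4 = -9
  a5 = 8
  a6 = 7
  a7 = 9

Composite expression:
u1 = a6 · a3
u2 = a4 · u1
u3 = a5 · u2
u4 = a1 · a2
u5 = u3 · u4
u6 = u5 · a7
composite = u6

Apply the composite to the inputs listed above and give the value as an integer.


19


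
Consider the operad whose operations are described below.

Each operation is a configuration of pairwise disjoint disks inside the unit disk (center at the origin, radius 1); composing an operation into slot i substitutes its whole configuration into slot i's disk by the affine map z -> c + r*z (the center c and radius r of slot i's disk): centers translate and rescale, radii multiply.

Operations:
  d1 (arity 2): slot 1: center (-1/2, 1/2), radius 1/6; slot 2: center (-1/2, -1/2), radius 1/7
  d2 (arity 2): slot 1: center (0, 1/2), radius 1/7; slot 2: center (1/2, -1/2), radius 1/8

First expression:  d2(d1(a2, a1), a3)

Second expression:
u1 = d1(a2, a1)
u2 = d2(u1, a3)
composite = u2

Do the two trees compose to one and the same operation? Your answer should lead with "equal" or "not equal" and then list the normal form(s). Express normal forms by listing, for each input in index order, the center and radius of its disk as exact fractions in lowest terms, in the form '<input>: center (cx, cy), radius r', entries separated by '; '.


equal; the common form is a1: center (-1/14, 3/7), radius 1/49; a2: center (-1/14, 4/7), radius 1/42; a3: center (1/2, -1/2), radius 1/8

Reducing the first expression gives a1: center (-1/14, 3/7), radius 1/49; a2: center (-1/14, 4/7), radius 1/42; a3: center (1/2, -1/2), radius 1/8
Reducing the second expression gives a1: center (-1/14, 3/7), radius 1/49; a2: center (-1/14, 4/7), radius 1/42; a3: center (1/2, -1/2), radius 1/8
The forms coincide; equal.


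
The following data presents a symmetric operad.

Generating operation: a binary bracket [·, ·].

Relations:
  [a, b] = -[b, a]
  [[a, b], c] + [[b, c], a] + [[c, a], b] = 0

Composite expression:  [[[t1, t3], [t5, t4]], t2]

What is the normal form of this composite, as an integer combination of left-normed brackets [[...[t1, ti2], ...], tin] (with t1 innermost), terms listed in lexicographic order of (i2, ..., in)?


A multilinear Lie element is pinned by t1-initial words (t1 innermost).
Composite bracket: [[[t1, t3], [t5, t4]], t2]
The bracket unfolds into 16 signed words via [a, b] = ab - ba (2^4 = 16).
Coefficients come from the t1-initial words:
  t1t3t4t5t2 (sign -1) contributes -[[[[t1, t3], t4], t5], t2]
  t1t3t5t4t2 (sign +1) contributes +[[[[t1, t3], t5], t4], t2]

-[[[[t1, t3], t4], t5], t2] + [[[[t1, t3], t5], t4], t2]


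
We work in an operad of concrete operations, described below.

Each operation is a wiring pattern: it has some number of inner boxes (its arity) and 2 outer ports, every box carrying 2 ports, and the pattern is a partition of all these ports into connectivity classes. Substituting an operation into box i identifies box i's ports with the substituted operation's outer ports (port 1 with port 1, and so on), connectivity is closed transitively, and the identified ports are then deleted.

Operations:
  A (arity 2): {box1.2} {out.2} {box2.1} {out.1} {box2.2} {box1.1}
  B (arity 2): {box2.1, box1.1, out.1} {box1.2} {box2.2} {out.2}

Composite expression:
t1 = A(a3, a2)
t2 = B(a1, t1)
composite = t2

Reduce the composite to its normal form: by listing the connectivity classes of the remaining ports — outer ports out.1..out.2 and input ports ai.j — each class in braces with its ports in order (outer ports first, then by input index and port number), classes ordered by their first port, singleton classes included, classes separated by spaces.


{out.1, a1.1} {out.2} {a1.2} {a2.1} {a2.2} {a3.1} {a3.2}


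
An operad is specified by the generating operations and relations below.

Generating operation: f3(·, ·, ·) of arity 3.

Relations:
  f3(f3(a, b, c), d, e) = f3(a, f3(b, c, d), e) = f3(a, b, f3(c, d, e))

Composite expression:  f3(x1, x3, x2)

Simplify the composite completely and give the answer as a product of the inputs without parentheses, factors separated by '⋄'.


x1 ⋄ x3 ⋄ x2

Under associativity of f3, the answer is the x's in reading order.
f3(x1, x3, x2) reduces to x1 ⋄ x3 ⋄ x2


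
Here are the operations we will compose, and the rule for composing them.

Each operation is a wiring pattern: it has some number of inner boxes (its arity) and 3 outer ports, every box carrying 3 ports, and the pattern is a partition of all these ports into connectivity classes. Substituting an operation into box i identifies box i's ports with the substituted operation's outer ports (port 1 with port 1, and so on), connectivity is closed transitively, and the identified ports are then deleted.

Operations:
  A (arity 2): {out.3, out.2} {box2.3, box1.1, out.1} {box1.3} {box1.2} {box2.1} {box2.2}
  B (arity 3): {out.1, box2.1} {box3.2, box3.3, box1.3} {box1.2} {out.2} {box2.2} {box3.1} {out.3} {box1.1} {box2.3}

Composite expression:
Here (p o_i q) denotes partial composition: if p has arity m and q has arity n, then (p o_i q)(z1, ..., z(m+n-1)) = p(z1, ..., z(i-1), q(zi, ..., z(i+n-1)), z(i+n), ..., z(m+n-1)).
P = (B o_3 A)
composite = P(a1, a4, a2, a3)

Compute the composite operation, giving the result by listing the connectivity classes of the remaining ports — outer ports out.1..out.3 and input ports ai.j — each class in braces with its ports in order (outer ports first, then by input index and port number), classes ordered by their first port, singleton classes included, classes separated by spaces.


Treat the ports identified at B as solder joints: merge, then drop.
through A, on inputs (a2, a3): {out.1, a2.1, a3.3} {out.2, out.3} {a2.2} {a2.3} {a3.1} {a3.2} (out.j = stage outer ports)
through B, on inputs (a1, a4, a2, a3): {out.1, a4.1} {out.2} {out.3} {a1.1} {a1.2} {a1.3} {a2.1, a3.3} {a2.2} {a2.3} {a3.1} {a3.2} {a4.2} {a4.3} (out.j = stage outer ports)

{out.1, a4.1} {out.2} {out.3} {a1.1} {a1.2} {a1.3} {a2.1, a3.3} {a2.2} {a2.3} {a3.1} {a3.2} {a4.2} {a4.3}


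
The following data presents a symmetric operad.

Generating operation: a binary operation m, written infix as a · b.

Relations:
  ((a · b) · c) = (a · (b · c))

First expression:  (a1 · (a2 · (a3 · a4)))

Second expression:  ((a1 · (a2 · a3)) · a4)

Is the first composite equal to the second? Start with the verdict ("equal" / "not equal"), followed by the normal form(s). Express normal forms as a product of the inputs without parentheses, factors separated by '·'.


equal: each reduces to a1 · a2 · a3 · a4

The first expression reduces to a1 · a2 · a3 · a4
The second expression reduces to a1 · a2 · a3 · a4
Both agree, so they are equal.


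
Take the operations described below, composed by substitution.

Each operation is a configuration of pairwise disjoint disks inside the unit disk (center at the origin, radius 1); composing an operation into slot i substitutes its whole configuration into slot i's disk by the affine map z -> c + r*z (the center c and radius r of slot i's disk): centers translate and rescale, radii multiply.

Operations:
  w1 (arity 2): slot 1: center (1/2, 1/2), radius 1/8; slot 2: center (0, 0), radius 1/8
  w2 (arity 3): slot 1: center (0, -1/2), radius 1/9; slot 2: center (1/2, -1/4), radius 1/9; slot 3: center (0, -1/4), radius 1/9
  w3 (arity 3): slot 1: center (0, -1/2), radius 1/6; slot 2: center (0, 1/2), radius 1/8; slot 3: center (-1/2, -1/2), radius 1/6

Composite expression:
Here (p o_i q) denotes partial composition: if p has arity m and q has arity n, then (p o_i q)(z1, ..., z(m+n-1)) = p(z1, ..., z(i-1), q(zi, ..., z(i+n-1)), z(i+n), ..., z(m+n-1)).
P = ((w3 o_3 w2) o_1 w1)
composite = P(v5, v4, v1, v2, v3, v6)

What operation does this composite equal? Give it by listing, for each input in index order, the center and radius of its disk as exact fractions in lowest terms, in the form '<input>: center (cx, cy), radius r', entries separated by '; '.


Only the slot chain above each v matters under w3; compose those maps.
v5: after 2 affine steps, its disk has center (1/12, -5/12), radius 1/48
v4: after 2 affine steps, its disk has center (0, -1/2), radius 1/48
v1: after 1 affine step, its disk has center (0, 1/2), radius 1/8
v2: after 2 affine steps, its disk has center (-1/2, -7/12), radius 1/54
v3: after 2 affine steps, its disk has center (-5/12, -13/24), radius 1/54
v6: after 2 affine steps, its disk has center (-1/2, -13/24), radius 1/54

v1: center (0, 1/2), radius 1/8; v2: center (-1/2, -7/12), radius 1/54; v3: center (-5/12, -13/24), radius 1/54; v4: center (0, -1/2), radius 1/48; v5: center (1/12, -5/12), radius 1/48; v6: center (-1/2, -13/24), radius 1/54


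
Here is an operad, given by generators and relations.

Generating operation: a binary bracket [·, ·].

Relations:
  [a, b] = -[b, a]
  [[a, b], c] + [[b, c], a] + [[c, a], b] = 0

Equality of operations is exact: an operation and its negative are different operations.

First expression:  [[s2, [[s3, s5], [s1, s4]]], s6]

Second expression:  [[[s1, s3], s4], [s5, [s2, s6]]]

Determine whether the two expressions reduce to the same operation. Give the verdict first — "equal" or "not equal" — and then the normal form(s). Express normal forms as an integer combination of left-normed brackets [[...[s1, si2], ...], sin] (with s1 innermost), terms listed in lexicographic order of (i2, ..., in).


The first composite normalizes to [[[[[s1, s4], s3], s5], s2], s6] - [[[[[s1, s4], s5], s3], s2], s6]
The second composite normalizes to -[[[[[s1, s3], s4], s2], s6], s5] + [[[[[s1, s3], s4], s5], s2], s6] - [[[[[s1, s3], s4], s5], s6], s2] + [[[[[s1, s3], s4], s6], s2], s5]
Distinct normal forms: not equal.

not equal; first: [[[[[s1, s4], s3], s5], s2], s6] - [[[[[s1, s4], s5], s3], s2], s6]; second: -[[[[[s1, s3], s4], s2], s6], s5] + [[[[[s1, s3], s4], s5], s2], s6] - [[[[[s1, s3], s4], s5], s6], s2] + [[[[[s1, s3], s4], s6], s2], s5]


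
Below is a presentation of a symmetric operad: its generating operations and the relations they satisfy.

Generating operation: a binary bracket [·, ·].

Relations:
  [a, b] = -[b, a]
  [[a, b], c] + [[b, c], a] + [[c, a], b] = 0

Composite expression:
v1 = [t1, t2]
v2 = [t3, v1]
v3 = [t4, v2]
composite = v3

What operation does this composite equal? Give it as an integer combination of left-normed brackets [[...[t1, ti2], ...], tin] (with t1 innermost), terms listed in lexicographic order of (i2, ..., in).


[[[t1, t2], t3], t4]

Skip Jacobi rewriting: expand, keep t1-initial words, read off terms.
Composite bracket: [t4, [t3, [t1, t2]]]
The bracket unfolds into 8 signed words via [a, b] = ab - ba (2^3 = 8).
Collect the words opening with t1:
  from t1t2t3t4, sign +1: term +[[[t1, t2], t3], t4]


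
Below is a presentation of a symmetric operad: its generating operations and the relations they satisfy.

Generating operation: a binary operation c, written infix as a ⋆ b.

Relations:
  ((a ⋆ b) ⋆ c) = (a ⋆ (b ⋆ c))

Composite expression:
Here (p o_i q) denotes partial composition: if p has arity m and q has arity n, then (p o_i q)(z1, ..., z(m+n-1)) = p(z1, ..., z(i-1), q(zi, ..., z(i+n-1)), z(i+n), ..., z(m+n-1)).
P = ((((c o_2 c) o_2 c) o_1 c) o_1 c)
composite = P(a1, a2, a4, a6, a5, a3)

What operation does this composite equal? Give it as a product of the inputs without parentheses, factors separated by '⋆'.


a1 ⋆ a2 ⋆ a4 ⋆ a6 ⋆ a5 ⋆ a3

The c-tree's shape is irrelevant; the a-reading-order decides.
(a1 ⋆ a2) collapses to a1 ⋆ a2
((a1 ⋆ a2) ⋆ a4) collapses to a1 ⋆ a2 ⋆ a4
(a6 ⋆ a5) collapses to a6 ⋆ a5
((a6 ⋆ a5) ⋆ a3) collapses to a6 ⋆ a5 ⋆ a3
(((a1 ⋆ a2) ⋆ a4) ⋆ ((a6 ⋆ a5) ⋆ a3)) collapses to a1 ⋆ a2 ⋆ a4 ⋆ a6 ⋆ a5 ⋆ a3


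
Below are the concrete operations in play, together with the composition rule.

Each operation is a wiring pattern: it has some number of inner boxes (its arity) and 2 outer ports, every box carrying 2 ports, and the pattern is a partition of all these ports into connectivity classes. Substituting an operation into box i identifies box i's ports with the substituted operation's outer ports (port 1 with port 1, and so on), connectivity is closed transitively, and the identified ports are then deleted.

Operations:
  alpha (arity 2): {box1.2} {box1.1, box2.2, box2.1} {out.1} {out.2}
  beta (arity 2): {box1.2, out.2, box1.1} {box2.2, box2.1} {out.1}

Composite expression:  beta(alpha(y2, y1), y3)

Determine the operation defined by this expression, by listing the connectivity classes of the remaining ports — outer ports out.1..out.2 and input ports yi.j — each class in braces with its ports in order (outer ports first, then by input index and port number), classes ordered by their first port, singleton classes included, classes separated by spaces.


{out.1} {out.2} {y1.1, y1.2, y2.1} {y2.2} {y3.1, y3.2}


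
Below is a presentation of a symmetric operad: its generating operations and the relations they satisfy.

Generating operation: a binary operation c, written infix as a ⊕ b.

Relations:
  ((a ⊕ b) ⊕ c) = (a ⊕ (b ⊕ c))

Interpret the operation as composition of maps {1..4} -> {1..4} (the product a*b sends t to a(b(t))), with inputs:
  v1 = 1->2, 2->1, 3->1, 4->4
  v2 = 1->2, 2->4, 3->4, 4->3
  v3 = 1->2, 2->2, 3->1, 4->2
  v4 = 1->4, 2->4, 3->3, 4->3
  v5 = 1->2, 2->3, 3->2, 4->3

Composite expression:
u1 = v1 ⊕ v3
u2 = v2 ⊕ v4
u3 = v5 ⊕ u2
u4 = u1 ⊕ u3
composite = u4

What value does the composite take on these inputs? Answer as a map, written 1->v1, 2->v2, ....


(v1 ⊕ v3) = 1->1, 2->1, 3->2, 4->1
(v2 ⊕ v4) = 1->3, 2->3, 3->4, 4->4
(v5 ⊕ (v2 ⊕ v4)) = 1->2, 2->2, 3->3, 4->3
((v1 ⊕ v3) ⊕ (v5 ⊕ (v2 ⊕ v4))) = 1->1, 2->1, 3->2, 4->2

1->1, 2->1, 3->2, 4->2


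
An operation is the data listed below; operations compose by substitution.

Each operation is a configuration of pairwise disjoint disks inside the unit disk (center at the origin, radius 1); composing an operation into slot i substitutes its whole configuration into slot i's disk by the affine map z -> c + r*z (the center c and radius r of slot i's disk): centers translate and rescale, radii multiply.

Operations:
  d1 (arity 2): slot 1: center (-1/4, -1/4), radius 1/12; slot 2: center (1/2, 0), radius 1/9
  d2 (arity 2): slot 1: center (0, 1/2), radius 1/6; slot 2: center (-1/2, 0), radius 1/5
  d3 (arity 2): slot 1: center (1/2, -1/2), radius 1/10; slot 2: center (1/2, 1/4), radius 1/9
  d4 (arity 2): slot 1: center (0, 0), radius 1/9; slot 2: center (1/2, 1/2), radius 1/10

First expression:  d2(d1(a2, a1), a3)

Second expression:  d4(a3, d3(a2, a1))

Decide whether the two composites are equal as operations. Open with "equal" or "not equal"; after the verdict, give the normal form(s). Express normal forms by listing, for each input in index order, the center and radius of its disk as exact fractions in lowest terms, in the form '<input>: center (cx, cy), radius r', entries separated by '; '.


Normal form of the first expression: a1: center (1/12, 1/2), radius 1/54; a2: center (-1/24, 11/24), radius 1/72; a3: center (-1/2, 0), radius 1/5
Normal form of the second expression: a1: center (11/20, 21/40), radius 1/90; a2: center (11/20, 9/20), radius 1/100; a3: center (0, 0), radius 1/9
The normal forms differ: not equal.

not equal: they reduce to a1: center (1/12, 1/2), radius 1/54; a2: center (-1/24, 11/24), radius 1/72; a3: center (-1/2, 0), radius 1/5 and a1: center (11/20, 21/40), radius 1/90; a2: center (11/20, 9/20), radius 1/100; a3: center (0, 0), radius 1/9


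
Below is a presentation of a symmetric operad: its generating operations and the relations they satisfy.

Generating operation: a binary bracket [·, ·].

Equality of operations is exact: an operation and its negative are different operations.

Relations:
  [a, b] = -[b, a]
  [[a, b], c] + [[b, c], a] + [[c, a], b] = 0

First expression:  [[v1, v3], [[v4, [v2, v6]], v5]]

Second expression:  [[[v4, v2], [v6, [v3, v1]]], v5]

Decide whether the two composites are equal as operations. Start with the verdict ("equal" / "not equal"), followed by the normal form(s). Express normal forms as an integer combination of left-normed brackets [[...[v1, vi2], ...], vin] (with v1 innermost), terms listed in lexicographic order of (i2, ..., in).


not equal: they reduce to -[[[[[v1, v3], v2], v6], v4], v5] + [[[[[v1, v3], v4], v2], v6], v5] - [[[[[v1, v3], v4], v6], v2], v5] + [[[[[v1, v3], v5], v2], v6], v4] - [[[[[v1, v3], v5], v4], v2], v6] + [[[[[v1, v3], v5], v4], v6], v2] - [[[[[v1, v3], v5], v6], v2], v4] + [[[[[v1, v3], v6], v2], v4], v5] and [[[[[v1, v3], v6], v2], v4], v5] - [[[[[v1, v3], v6], v4], v2], v5]

In normal form, the first expression is -[[[[[v1, v3], v2], v6], v4], v5] + [[[[[v1, v3], v4], v2], v6], v5] - [[[[[v1, v3], v4], v6], v2], v5] + [[[[[v1, v3], v5], v2], v6], v4] - [[[[[v1, v3], v5], v4], v2], v6] + [[[[[v1, v3], v5], v4], v6], v2] - [[[[[v1, v3], v5], v6], v2], v4] + [[[[[v1, v3], v6], v2], v4], v5]
In normal form, the second expression is [[[[[v1, v3], v6], v2], v4], v5] - [[[[[v1, v3], v6], v4], v2], v5]
The forms do not match — not equal.


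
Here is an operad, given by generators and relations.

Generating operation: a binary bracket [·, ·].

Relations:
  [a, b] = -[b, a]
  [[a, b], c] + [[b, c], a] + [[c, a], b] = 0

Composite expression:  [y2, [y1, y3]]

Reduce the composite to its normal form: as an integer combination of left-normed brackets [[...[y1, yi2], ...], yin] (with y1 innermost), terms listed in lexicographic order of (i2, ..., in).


A multilinear Lie element is pinned by y1-initial words (y1 innermost).
Composite bracket: [y2, [y1, y3]]
Expanding via [a, b] = ab - ba: 4 signed words (2^2 = 4).
Coefficients come from the y1-initial words:
  y1y3y2 appears with sign -1, giving the term -[[y1, y3], y2]

-[[y1, y3], y2]


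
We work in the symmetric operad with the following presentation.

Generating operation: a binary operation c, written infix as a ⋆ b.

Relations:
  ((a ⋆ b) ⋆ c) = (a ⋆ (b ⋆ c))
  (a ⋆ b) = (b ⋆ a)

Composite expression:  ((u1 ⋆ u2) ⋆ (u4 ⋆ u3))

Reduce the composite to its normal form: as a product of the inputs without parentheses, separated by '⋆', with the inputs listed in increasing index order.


Any arrangement under c is one operation, so sort the u-inputs.
(u1 ⋆ u2) flattens to u1 ⋆ u2
(u4 ⋆ u3) flattens to u4 ⋆ u3
((u1 ⋆ u2) ⋆ (u4 ⋆ u3)) flattens to u1 ⋆ u2 ⋆ u4 ⋆ u3
reordering the factors by index: u1 ⋆ u2 ⋆ u3 ⋆ u4

u1 ⋆ u2 ⋆ u3 ⋆ u4


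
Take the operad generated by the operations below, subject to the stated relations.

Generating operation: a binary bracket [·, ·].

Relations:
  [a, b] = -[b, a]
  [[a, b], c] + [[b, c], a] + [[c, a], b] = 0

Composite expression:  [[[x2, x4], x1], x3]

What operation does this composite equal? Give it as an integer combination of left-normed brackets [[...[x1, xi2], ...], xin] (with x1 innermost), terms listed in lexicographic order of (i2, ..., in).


Antisymmetry and Jacobi reduce to x1-anchored left-normed brackets.
Composite bracket: [[[x2, x4], x1], x3]
Full expansion: 8 signed words from ab - ba (2^3 = 8).
Words beginning with x1 determine it all:
  from x1x2x4x3, sign -1: term -[[[x1, x2], x4], x3]
  from x1x4x2x3, sign +1: term +[[[x1, x4], x2], x3]

-[[[x1, x2], x4], x3] + [[[x1, x4], x2], x3]
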